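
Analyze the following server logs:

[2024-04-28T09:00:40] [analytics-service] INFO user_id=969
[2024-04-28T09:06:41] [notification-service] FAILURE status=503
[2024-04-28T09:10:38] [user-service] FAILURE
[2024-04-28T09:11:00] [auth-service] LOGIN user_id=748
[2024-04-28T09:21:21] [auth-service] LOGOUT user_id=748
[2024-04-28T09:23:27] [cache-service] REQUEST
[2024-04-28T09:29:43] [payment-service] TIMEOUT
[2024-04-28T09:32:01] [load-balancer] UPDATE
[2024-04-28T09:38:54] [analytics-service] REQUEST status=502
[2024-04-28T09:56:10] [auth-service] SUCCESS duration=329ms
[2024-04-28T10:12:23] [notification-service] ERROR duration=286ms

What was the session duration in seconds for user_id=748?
621

To calculate session duration:

1. Find LOGIN event for user_id=748: 2024-04-28T09:11:00
2. Find LOGOUT event for user_id=748: 2024-04-28T09:21:21
3. Session duration: 2024-04-28T09:21:21 - 2024-04-28T09:11:00 = 621 seconds (10 minutes)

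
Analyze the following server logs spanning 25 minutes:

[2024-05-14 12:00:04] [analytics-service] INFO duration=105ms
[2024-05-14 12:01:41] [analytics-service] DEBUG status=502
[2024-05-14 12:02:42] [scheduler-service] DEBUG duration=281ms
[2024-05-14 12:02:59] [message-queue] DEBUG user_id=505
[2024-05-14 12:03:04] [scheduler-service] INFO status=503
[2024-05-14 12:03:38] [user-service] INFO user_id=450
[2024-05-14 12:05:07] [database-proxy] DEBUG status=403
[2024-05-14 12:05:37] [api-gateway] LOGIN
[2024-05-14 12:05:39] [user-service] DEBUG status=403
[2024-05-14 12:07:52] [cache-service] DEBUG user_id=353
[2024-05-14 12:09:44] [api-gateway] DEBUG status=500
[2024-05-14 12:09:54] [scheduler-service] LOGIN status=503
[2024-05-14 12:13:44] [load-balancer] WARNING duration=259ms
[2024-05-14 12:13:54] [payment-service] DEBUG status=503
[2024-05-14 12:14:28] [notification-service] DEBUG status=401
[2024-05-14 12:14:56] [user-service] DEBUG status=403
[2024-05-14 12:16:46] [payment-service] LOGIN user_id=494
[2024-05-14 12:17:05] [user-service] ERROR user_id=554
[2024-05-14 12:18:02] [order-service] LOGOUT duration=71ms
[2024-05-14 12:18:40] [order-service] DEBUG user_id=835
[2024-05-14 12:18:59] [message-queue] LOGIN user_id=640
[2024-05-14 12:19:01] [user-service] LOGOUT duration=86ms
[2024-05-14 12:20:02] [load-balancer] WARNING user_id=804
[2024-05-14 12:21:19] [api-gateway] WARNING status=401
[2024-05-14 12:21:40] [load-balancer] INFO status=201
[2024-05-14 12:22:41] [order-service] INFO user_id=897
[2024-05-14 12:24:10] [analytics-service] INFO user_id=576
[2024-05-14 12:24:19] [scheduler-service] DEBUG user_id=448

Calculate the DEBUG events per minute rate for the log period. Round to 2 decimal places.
0.48

To calculate the rate:

1. Count total DEBUG events: 12
2. Total time period: 25 minutes
3. Rate = 12 / 25 = 0.48 events per minute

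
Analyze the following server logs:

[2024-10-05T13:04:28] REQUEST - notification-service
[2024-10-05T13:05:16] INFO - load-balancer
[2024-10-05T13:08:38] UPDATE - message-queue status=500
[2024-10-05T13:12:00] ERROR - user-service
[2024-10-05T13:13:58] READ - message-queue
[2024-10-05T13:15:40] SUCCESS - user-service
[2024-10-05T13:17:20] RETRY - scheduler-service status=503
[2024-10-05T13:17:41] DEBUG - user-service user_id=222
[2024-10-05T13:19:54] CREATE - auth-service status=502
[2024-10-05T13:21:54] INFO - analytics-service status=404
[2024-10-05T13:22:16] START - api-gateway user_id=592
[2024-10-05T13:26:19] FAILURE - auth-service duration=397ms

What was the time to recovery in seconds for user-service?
220

To calculate recovery time:

1. Find ERROR event for user-service: 2024-10-05T13:12:00
2. Find next SUCCESS event for user-service: 2024-10-05T13:15:40
3. Recovery time: 2024-10-05T13:15:40 - 2024-10-05T13:12:00 = 220 seconds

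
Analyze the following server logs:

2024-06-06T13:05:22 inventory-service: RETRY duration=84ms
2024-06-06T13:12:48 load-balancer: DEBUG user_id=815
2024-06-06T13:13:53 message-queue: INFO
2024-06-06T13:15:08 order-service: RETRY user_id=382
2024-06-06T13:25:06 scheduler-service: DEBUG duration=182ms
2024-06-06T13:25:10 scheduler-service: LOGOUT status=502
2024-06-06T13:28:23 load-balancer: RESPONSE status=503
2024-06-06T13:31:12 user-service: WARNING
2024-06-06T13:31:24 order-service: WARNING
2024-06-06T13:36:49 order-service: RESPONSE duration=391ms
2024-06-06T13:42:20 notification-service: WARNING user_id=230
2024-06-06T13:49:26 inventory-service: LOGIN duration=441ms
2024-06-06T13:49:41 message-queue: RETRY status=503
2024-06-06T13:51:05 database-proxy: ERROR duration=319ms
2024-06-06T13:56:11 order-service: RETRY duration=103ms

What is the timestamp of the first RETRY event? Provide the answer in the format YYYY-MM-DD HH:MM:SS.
2024-06-06 13:05:22

To find the first event:

1. Filter for all RETRY events
2. Sort by timestamp
3. Select the first one
4. Timestamp: 2024-06-06 13:05:22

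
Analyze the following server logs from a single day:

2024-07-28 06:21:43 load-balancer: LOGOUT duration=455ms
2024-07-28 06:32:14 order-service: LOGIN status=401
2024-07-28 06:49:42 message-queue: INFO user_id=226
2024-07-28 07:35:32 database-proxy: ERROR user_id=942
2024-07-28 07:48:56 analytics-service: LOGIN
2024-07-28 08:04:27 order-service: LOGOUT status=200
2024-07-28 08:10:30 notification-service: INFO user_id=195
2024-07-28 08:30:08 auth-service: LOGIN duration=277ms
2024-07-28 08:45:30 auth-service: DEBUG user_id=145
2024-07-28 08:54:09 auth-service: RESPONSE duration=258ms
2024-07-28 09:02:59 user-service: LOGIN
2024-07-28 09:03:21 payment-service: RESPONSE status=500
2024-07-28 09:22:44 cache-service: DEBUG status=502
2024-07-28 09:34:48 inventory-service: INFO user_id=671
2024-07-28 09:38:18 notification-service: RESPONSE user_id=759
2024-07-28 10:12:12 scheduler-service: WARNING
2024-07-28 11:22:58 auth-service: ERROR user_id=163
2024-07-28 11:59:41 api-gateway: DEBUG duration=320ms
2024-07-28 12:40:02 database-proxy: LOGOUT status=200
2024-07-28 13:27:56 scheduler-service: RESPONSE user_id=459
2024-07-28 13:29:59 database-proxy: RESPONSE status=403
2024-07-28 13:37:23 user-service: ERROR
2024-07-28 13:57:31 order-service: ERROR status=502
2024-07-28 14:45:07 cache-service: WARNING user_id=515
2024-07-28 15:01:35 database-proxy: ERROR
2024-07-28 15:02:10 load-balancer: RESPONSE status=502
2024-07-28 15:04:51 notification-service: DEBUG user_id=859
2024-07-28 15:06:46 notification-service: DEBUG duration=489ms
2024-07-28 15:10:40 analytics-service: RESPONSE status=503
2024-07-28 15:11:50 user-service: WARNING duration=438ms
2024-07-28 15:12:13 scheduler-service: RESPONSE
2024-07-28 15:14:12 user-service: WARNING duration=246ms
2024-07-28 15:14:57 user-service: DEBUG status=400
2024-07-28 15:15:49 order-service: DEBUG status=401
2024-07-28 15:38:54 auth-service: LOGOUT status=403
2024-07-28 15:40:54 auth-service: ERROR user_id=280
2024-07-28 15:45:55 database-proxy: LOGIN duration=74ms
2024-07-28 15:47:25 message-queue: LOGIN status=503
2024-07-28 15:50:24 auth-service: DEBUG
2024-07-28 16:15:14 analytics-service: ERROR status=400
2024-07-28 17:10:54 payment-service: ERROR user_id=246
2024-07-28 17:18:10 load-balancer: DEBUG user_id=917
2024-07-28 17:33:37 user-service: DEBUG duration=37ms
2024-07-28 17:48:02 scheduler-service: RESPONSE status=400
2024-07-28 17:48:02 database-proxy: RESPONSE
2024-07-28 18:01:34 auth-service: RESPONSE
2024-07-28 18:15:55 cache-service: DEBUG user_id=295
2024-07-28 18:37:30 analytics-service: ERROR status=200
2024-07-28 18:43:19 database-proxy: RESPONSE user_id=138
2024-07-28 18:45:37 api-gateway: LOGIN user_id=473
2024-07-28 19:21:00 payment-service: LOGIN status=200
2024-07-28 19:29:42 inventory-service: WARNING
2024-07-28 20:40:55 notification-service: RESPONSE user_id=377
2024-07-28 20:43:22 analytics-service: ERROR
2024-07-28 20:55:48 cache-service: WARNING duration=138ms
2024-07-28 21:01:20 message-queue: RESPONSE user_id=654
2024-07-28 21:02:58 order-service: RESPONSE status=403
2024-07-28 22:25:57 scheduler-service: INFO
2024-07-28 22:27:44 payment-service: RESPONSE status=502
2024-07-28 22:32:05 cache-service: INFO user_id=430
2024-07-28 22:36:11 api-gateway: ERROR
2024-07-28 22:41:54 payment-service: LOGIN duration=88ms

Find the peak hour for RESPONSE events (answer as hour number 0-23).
15

To find the peak hour:

1. Group all RESPONSE events by hour
2. Count events in each hour
3. Find hour with maximum count
4. Peak hour: 15 (with 3 events)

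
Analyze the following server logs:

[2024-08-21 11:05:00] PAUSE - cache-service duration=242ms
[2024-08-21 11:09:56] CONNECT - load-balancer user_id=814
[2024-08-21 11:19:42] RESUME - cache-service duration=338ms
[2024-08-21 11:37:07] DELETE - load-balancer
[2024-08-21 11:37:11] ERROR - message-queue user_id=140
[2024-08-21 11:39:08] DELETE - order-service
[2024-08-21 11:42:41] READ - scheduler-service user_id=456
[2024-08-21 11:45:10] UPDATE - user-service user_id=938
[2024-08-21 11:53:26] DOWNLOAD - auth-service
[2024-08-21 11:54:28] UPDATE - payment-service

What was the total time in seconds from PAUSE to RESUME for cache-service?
882

To calculate state duration:

1. Find PAUSE event for cache-service: 2024-08-21 11:05:00
2. Find RESUME event for cache-service: 2024-08-21 11:19:42
3. Calculate duration: 2024-08-21 11:19:42 - 2024-08-21 11:05:00 = 882 seconds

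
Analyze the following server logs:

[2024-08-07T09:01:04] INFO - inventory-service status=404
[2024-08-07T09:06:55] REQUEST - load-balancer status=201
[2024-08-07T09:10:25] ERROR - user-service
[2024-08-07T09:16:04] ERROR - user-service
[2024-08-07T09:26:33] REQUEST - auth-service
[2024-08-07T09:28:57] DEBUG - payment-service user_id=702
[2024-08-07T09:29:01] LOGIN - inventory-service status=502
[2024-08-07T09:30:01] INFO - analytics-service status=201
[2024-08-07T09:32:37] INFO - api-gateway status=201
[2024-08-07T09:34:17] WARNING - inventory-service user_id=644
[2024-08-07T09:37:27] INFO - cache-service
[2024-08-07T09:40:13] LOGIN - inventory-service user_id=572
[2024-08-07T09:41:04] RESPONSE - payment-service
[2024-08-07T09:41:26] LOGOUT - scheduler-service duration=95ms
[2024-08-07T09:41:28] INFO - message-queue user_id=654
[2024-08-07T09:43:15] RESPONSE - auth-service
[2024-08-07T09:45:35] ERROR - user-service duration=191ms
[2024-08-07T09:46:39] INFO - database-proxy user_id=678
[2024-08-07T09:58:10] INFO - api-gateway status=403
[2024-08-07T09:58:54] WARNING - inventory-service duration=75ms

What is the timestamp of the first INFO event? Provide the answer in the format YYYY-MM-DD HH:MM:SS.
2024-08-07 09:01:04

To find the first event:

1. Filter for all INFO events
2. Sort by timestamp
3. Select the first one
4. Timestamp: 2024-08-07 09:01:04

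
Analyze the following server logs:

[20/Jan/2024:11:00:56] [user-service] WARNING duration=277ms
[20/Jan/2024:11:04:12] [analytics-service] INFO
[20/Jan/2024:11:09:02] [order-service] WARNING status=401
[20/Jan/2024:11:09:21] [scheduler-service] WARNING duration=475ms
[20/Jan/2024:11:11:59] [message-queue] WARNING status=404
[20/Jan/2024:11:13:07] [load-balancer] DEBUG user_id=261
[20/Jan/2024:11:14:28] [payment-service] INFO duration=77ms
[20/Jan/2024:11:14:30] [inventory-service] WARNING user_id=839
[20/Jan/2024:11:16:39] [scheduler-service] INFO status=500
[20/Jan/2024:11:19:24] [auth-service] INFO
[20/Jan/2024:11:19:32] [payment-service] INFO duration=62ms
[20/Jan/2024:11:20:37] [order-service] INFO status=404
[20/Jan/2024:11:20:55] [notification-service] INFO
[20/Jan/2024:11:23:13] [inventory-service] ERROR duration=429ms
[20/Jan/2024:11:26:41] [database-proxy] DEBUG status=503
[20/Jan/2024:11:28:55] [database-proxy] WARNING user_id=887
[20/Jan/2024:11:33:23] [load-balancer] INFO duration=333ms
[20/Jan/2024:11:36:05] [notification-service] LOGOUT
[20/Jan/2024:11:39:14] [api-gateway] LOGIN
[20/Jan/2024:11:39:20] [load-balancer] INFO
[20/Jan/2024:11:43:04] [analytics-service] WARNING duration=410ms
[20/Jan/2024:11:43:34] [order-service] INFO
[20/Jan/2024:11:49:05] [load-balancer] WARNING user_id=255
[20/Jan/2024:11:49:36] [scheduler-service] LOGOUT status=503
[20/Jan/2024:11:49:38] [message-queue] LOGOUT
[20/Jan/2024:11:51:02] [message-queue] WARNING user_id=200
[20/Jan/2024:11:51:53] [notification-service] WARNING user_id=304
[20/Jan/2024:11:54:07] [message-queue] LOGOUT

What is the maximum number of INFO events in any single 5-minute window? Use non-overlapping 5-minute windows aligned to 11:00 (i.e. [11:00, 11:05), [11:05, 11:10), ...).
3

To find the burst window:

1. Divide the log period into non-overlapping 5-minute windows starting at 11:00
2. Count INFO events in each window
3. Find the window with maximum count
4. Maximum events in a window: 3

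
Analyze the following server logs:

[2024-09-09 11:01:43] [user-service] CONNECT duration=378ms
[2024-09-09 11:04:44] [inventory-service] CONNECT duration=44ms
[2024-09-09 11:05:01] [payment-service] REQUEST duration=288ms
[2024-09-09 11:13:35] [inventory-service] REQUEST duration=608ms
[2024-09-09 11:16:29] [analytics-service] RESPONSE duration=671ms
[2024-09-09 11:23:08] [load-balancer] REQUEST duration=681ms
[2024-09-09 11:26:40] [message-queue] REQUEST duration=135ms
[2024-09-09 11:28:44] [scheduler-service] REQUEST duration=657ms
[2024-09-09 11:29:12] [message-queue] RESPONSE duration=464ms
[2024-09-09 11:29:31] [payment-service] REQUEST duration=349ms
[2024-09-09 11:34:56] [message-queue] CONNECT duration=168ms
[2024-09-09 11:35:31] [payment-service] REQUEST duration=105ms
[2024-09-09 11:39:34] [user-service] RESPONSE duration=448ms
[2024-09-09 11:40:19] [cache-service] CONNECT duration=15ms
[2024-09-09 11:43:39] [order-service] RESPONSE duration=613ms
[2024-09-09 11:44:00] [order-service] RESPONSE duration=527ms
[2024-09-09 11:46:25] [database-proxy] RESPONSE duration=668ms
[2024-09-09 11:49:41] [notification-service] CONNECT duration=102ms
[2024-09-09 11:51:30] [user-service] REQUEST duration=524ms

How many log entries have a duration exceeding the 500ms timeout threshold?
8

To count timeouts:

1. Threshold: 500ms
2. Extract duration from each log entry
3. Count entries where duration > 500
4. Timeout count: 8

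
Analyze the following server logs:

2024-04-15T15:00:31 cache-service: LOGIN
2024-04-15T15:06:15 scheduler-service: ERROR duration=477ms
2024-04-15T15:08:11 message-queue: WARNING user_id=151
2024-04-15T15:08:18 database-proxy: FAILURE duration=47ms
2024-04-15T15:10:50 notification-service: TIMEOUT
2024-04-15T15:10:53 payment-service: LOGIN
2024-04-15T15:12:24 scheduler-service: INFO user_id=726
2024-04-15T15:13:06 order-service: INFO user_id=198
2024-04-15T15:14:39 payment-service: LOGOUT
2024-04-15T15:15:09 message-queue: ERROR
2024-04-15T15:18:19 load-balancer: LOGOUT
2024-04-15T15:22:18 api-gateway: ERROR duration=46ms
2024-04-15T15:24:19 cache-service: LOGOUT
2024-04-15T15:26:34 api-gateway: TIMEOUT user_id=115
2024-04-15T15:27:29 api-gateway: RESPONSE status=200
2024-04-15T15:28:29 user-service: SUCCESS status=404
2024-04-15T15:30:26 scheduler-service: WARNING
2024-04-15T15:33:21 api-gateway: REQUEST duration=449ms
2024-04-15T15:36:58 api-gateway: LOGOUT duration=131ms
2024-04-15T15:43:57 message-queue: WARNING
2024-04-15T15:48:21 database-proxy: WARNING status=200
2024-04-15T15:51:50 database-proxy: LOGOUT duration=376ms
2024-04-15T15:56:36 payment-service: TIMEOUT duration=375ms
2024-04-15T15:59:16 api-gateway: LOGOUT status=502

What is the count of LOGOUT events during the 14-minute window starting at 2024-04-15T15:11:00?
3

To count events in the time window:

1. Window boundaries: 2024-04-15T15:11:00 to 2024-04-15T15:25:00
2. Filter for LOGOUT events within this window
3. Count matching events: 3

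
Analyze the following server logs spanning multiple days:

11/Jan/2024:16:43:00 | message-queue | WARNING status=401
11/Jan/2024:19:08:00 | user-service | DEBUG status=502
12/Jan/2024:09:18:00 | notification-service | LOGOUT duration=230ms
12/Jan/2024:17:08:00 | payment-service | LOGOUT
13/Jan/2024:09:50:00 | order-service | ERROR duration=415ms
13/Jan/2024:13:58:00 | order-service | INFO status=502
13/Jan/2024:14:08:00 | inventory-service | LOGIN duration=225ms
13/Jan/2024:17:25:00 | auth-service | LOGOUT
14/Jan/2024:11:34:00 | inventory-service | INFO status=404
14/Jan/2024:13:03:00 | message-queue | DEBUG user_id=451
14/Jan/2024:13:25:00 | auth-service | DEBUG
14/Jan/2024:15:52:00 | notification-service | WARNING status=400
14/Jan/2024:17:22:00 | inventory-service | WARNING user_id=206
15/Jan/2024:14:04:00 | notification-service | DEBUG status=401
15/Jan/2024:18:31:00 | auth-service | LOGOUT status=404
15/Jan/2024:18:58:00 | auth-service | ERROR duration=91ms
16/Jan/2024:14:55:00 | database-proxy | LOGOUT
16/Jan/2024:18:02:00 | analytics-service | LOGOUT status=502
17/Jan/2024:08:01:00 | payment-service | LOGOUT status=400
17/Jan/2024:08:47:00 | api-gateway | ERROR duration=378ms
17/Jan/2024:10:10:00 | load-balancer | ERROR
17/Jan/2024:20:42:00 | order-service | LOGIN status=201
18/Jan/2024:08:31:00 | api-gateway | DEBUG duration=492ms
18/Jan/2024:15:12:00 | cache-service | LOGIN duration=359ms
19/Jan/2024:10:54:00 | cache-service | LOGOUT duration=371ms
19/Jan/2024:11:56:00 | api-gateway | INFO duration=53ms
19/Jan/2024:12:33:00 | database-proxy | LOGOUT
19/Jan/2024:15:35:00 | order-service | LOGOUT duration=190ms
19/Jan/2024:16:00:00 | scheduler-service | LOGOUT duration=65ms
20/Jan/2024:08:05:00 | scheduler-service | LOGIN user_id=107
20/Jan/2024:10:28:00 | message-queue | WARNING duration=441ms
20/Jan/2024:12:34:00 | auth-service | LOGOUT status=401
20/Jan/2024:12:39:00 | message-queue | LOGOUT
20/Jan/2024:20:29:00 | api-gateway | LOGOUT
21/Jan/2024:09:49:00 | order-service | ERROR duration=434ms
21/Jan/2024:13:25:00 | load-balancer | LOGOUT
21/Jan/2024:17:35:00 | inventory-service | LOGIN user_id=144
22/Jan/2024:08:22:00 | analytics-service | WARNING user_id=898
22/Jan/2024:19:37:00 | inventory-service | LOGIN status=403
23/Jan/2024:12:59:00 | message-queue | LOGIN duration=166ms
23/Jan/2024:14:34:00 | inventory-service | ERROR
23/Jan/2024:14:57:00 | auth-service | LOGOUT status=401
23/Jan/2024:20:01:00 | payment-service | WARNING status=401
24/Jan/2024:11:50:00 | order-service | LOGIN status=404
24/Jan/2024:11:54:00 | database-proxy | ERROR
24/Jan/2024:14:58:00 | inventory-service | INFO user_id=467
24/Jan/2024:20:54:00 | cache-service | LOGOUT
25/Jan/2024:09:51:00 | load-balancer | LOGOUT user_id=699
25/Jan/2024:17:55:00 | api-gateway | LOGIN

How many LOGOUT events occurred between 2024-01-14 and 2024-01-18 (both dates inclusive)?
4

To filter by date range:

1. Date range: 2024-01-14 through 2024-01-18, both dates inclusive
2. Filter for LOGOUT events whose date falls in this range
3. Count matching events: 4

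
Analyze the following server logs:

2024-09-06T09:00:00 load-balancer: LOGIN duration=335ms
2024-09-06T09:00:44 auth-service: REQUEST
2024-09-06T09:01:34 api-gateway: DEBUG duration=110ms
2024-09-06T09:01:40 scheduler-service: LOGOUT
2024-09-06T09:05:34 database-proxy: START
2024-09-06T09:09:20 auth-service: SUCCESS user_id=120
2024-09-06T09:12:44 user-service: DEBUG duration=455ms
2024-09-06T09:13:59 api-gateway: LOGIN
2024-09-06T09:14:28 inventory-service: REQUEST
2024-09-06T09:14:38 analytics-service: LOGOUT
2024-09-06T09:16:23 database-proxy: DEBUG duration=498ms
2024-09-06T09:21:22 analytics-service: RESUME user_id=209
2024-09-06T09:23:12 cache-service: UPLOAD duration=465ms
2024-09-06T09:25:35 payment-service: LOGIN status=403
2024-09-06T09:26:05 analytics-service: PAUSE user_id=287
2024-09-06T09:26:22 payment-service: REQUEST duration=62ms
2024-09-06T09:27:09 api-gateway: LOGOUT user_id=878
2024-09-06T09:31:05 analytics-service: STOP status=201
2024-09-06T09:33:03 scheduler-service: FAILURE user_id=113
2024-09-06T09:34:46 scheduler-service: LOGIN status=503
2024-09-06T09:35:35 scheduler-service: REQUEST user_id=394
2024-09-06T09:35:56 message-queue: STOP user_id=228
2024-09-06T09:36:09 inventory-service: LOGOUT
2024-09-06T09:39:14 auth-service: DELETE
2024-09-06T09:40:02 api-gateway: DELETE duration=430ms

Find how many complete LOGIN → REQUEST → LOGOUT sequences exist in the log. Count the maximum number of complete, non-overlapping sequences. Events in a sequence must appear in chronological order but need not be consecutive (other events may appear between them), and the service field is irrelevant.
4

To count sequences:

1. Look for pattern: LOGIN → REQUEST → LOGOUT
2. Greedily scan the log in chronological order, matching each sequence element in turn (ignoring service)
3. Each time the full pattern completes, increment the count and restart matching from the next event
4. Complete non-overlapping sequences found: 4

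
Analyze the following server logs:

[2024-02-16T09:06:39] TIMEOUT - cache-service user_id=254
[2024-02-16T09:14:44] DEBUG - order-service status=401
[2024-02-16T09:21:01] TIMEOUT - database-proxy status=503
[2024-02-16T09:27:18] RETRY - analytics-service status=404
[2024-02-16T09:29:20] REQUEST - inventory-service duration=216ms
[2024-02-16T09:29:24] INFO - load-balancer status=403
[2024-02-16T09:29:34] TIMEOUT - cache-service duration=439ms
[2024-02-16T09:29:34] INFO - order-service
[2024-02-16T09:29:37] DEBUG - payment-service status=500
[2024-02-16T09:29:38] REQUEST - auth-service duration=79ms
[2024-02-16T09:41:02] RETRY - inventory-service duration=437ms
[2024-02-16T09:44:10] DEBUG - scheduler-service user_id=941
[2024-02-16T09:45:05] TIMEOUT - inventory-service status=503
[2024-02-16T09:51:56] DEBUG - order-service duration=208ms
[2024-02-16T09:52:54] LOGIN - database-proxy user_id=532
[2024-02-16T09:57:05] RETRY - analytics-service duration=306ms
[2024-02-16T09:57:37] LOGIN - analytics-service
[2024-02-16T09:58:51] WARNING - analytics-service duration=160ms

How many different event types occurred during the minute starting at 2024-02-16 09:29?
4

To count unique event types:

1. Filter events in the minute starting at 2024-02-16 09:29
2. Extract event types from matching entries
3. Count unique types: 4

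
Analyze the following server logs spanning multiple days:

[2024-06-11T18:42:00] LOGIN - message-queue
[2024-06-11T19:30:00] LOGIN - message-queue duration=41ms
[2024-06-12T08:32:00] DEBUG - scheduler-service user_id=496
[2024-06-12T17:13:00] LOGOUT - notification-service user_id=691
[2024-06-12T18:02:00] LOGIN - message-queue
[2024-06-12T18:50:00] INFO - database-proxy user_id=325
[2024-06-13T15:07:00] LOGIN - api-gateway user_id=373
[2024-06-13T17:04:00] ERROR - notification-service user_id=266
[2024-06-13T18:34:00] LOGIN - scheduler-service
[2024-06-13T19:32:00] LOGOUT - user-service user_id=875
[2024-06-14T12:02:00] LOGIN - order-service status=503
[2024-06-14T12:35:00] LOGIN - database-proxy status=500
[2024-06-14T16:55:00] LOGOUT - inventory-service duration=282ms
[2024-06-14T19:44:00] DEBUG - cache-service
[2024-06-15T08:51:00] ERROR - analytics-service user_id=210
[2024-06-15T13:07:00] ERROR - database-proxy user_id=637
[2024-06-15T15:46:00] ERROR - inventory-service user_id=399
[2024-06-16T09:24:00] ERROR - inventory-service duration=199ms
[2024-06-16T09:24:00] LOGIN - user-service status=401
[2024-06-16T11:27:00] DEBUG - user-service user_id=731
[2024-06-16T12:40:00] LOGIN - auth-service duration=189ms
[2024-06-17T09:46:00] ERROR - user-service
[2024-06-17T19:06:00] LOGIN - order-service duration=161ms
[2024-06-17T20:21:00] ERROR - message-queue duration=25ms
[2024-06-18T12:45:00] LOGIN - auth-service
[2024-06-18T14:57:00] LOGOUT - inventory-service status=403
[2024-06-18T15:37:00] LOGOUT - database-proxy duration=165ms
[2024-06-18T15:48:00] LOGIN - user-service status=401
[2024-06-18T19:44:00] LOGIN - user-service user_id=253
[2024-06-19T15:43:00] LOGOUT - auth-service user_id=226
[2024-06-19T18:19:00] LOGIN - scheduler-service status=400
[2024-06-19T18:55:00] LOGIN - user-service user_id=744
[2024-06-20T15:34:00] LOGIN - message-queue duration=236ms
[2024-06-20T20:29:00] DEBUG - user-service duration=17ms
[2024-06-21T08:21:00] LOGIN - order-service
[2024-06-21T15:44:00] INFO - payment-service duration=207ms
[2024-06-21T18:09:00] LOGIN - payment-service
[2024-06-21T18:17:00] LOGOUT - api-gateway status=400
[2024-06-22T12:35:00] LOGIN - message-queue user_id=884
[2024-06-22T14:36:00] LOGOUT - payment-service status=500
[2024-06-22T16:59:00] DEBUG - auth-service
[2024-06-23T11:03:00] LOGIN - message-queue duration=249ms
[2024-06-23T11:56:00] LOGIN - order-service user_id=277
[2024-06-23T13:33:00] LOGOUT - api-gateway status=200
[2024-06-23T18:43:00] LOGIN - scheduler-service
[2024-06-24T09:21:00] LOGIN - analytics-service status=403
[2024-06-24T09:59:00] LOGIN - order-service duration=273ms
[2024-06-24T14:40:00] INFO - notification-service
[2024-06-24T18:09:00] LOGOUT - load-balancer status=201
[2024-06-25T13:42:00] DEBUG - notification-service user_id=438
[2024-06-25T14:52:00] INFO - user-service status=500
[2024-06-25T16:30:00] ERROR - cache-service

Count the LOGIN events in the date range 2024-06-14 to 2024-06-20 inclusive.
11

To filter by date range:

1. Date range: 2024-06-14 through 2024-06-20, both dates inclusive
2. Filter for LOGIN events whose date falls in this range
3. Count matching events: 11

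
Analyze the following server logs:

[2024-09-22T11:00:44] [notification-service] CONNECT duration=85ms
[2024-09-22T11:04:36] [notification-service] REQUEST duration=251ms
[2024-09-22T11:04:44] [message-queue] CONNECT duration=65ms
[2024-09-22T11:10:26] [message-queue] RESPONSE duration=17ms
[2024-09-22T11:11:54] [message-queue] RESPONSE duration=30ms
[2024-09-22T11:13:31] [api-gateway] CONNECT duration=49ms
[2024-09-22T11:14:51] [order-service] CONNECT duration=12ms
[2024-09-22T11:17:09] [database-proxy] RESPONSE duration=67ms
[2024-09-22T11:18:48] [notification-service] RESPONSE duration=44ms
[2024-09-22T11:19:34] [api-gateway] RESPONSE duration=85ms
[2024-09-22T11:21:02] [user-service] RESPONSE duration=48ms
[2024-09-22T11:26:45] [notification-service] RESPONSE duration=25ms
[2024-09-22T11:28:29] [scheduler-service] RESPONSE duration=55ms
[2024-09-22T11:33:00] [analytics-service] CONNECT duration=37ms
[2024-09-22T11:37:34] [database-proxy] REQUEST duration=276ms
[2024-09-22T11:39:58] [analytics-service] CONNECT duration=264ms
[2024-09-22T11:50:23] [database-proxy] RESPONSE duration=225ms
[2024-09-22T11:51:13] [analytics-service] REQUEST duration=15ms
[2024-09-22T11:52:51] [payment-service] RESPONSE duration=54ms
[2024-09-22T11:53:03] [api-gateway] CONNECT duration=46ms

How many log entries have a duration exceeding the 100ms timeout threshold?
4

To count timeouts:

1. Threshold: 100ms
2. Extract duration from each log entry
3. Count entries where duration > 100
4. Timeout count: 4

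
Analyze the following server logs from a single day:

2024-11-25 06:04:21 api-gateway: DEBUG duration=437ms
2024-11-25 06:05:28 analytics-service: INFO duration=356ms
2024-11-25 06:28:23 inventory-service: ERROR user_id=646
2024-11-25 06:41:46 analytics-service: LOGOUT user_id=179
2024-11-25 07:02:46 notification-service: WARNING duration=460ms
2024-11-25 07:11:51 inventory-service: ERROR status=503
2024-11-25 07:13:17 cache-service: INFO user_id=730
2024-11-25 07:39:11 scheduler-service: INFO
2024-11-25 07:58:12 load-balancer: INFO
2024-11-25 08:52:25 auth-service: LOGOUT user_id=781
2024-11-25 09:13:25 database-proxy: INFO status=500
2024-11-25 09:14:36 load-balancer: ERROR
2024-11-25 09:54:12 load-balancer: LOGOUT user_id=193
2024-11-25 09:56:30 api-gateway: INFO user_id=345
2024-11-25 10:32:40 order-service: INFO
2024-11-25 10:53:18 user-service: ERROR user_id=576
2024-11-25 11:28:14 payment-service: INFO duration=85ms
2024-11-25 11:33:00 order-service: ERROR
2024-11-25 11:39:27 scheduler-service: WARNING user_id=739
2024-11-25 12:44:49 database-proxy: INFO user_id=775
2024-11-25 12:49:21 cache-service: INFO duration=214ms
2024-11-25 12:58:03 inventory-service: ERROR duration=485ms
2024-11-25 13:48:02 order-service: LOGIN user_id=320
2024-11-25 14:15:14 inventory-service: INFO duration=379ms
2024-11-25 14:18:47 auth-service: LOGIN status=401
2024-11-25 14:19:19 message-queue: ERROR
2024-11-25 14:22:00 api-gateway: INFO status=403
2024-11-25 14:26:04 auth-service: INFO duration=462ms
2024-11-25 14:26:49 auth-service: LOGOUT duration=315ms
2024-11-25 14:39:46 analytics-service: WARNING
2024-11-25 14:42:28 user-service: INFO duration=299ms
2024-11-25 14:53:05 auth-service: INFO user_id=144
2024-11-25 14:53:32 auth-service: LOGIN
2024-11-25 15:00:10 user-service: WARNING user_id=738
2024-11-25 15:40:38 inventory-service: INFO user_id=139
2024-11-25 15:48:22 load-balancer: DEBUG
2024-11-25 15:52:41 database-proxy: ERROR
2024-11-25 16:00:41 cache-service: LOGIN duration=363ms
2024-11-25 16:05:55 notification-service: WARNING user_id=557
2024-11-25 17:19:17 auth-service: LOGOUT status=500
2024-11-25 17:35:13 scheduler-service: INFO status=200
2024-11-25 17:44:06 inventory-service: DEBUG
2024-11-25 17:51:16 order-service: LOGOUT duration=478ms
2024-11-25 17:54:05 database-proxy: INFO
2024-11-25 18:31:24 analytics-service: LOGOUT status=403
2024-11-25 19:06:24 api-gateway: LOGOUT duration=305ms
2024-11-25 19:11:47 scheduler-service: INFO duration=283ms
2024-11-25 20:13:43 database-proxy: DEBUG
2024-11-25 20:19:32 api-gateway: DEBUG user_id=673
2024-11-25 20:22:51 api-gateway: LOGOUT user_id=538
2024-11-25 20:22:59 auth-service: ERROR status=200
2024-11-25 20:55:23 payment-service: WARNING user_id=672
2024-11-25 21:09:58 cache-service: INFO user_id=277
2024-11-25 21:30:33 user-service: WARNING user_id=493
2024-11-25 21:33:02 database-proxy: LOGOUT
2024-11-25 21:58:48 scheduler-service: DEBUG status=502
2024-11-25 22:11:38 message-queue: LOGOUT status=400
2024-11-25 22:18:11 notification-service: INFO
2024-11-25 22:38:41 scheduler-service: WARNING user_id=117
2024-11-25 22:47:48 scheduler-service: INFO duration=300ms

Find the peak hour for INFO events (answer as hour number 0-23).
14

To find the peak hour:

1. Group all INFO events by hour
2. Count events in each hour
3. Find hour with maximum count
4. Peak hour: 14 (with 5 events)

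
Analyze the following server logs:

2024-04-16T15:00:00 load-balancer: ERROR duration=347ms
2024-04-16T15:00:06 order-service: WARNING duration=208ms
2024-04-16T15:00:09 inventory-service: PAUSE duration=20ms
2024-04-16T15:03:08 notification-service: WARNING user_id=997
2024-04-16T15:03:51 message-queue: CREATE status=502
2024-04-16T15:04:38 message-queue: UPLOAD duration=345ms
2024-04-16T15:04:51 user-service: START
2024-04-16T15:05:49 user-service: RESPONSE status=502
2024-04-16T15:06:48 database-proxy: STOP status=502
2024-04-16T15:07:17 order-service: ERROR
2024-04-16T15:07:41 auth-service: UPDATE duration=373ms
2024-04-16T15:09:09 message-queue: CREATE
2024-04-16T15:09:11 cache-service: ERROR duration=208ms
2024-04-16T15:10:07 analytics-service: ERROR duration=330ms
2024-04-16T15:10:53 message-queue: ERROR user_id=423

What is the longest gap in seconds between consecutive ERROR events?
437

To find the longest gap:

1. Extract all ERROR events in chronological order
2. Calculate time differences between consecutive events
3. Find the maximum difference
4. Longest gap: 437 seconds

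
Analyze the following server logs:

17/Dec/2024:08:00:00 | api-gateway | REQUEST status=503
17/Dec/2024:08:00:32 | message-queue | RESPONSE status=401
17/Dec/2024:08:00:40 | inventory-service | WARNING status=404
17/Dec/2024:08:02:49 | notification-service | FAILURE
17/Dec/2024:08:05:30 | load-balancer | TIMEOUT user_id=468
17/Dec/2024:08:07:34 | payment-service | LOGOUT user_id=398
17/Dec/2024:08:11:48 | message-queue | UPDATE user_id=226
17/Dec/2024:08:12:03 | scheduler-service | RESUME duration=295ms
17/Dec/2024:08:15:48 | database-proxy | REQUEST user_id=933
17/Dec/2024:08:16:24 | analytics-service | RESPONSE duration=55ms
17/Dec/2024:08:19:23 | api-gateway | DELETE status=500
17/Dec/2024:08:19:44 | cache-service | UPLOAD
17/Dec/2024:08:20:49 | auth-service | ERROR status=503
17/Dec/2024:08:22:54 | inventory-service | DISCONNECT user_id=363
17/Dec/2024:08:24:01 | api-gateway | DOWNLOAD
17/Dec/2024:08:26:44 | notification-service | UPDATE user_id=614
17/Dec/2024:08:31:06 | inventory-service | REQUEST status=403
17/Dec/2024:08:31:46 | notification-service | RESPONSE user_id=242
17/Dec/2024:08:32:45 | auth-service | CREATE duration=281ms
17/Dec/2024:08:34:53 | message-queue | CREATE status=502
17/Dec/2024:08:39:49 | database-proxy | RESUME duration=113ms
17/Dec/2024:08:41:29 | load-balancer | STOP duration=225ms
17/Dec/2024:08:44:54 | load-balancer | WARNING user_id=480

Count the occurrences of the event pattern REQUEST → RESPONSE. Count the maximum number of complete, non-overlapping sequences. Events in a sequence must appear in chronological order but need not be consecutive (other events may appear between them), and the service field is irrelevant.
3

To count sequences:

1. Look for pattern: REQUEST → RESPONSE
2. Greedily scan the log in chronological order, matching each sequence element in turn (ignoring service)
3. Each time the full pattern completes, increment the count and restart matching from the next event
4. Complete non-overlapping sequences found: 3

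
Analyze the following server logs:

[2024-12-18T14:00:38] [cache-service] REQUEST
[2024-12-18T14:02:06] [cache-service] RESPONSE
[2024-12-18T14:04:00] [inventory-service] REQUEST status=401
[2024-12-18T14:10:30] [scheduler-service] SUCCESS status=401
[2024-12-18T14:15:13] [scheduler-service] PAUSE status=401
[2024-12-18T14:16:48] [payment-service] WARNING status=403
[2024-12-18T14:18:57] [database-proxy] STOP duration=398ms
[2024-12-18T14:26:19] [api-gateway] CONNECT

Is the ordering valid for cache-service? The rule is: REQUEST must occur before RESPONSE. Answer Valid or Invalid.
Valid

To validate ordering:

1. Required order: REQUEST → RESPONSE
2. Rule: REQUEST must occur before RESPONSE
3. Check actual order of events for cache-service
4. Result: Valid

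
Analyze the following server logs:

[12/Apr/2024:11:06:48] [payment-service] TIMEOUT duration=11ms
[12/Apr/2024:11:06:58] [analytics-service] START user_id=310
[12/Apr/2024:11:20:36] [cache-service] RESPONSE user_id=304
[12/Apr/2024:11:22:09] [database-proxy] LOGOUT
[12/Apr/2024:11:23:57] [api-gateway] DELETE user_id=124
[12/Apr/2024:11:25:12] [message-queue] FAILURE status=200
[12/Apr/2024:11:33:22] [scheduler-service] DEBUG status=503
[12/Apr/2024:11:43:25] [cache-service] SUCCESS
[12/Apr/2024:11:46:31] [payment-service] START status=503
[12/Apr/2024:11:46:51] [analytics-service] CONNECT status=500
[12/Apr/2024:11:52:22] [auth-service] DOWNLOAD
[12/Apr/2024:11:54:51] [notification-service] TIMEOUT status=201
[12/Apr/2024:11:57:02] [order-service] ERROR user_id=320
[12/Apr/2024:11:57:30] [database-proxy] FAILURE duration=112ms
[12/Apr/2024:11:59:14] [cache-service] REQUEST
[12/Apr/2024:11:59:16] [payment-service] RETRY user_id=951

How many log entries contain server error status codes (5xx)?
3

To find matching entries:

1. Pattern to match: server error status codes (5xx)
2. Scan each log entry for the pattern
3. Count matches: 3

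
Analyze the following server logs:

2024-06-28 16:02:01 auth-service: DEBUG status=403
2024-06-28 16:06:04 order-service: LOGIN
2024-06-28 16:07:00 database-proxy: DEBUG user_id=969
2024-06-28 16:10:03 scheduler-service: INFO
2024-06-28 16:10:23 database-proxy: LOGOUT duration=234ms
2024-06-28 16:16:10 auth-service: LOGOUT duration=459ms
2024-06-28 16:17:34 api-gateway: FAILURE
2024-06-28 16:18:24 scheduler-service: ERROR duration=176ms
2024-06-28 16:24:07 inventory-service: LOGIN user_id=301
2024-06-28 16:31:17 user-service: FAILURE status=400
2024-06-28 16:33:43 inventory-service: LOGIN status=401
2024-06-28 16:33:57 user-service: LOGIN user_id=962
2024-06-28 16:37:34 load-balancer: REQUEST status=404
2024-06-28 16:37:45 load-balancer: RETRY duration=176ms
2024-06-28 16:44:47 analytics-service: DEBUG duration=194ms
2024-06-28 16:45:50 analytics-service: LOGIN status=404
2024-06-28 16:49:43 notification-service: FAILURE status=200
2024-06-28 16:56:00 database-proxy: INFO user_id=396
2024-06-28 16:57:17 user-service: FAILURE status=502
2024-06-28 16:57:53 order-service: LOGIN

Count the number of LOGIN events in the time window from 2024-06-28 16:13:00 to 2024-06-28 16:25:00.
1

To count events in the time window:

1. Window boundaries: 2024-06-28 16:13:00 to 2024-06-28 16:25:00
2. Filter for LOGIN events within this window
3. Count matching events: 1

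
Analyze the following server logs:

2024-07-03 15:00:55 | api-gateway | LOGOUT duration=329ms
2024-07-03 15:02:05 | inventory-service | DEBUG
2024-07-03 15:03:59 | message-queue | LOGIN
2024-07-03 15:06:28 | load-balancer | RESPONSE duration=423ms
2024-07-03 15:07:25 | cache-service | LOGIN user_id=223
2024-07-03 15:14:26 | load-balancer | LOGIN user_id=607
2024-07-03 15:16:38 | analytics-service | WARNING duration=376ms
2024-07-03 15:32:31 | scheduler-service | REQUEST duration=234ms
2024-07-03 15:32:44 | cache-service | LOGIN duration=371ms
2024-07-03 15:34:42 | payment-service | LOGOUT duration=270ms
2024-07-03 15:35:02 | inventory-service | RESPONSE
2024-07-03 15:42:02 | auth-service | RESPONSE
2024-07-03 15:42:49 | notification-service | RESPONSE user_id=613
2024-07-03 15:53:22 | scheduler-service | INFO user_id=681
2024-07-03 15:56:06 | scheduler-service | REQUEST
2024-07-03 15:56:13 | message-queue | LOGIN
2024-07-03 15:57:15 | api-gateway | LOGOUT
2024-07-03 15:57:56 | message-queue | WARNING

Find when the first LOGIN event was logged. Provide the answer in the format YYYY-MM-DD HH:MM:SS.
2024-07-03 15:03:59

To find the first event:

1. Filter for all LOGIN events
2. Sort by timestamp
3. Select the first one
4. Timestamp: 2024-07-03 15:03:59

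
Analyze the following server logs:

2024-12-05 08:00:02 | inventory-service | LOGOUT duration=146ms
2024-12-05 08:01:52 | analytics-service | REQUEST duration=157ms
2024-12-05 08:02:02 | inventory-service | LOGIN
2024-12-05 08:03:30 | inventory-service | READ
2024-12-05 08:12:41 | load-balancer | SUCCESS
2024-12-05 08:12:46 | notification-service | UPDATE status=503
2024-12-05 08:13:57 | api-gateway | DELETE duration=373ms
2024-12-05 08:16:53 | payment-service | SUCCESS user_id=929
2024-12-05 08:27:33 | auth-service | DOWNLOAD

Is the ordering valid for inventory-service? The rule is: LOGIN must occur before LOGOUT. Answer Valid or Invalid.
Invalid

To validate ordering:

1. Required order: LOGIN → LOGOUT
2. Rule: LOGIN must occur before LOGOUT
3. Check actual order of events for inventory-service
4. Result: Invalid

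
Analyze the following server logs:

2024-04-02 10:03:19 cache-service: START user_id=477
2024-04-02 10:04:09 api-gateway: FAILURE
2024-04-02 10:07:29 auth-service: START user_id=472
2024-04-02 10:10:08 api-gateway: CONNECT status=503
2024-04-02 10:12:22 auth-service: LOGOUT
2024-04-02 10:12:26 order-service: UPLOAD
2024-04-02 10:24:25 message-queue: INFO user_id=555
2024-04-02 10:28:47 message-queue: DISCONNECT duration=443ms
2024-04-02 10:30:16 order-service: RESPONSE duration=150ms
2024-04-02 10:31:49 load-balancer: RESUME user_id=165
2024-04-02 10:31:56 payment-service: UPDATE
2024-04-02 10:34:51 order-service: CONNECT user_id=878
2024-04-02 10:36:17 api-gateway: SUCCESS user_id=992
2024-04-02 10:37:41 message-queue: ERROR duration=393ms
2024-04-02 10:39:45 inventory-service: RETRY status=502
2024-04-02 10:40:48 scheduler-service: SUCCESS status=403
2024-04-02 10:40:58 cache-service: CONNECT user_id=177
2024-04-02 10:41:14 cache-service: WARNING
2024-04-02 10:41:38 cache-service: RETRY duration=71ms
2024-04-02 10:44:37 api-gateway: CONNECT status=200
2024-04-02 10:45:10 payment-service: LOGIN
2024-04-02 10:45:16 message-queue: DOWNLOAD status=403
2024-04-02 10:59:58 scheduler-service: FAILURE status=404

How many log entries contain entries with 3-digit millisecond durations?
3

To find matching entries:

1. Pattern to match: entries with 3-digit millisecond durations
2. Scan each log entry for the pattern
3. Count matches: 3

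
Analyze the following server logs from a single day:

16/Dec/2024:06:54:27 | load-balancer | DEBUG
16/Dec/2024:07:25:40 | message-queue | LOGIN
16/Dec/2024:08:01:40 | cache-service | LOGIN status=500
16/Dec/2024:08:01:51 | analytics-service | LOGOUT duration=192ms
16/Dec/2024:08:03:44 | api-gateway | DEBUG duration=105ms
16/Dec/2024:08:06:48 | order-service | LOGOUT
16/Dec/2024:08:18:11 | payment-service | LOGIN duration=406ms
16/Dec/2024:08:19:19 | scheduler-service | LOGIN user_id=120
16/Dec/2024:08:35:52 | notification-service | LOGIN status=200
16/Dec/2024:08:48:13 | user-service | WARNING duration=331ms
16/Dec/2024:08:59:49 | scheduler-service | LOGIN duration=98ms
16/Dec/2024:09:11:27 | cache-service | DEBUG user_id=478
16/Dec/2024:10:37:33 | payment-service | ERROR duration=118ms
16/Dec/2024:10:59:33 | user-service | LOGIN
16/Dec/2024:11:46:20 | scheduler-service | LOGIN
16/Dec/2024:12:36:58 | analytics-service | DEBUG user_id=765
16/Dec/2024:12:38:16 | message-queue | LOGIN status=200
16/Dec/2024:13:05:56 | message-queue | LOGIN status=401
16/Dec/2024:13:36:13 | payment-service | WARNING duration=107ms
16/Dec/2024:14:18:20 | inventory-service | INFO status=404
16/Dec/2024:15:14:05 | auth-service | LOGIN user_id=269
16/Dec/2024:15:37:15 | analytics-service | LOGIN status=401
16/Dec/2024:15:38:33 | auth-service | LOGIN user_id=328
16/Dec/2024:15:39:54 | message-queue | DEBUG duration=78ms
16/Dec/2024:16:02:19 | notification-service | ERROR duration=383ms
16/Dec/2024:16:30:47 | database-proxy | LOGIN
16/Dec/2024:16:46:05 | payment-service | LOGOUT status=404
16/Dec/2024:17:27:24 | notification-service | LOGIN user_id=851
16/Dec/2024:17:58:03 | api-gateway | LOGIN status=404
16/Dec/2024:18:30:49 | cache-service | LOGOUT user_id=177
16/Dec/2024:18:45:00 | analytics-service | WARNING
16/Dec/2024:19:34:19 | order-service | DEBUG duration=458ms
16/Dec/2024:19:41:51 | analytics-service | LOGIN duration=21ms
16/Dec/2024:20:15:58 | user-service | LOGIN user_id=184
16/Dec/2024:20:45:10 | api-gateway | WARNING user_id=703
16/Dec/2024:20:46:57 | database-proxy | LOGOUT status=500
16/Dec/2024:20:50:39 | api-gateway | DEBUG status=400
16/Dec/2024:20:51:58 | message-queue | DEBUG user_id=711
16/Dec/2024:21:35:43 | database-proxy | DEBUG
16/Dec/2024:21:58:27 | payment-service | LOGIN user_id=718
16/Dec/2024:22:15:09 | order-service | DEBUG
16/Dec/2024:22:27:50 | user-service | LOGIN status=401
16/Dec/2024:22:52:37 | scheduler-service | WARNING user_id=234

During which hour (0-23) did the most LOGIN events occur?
8

To find the peak hour:

1. Group all LOGIN events by hour
2. Count events in each hour
3. Find hour with maximum count
4. Peak hour: 8 (with 5 events)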